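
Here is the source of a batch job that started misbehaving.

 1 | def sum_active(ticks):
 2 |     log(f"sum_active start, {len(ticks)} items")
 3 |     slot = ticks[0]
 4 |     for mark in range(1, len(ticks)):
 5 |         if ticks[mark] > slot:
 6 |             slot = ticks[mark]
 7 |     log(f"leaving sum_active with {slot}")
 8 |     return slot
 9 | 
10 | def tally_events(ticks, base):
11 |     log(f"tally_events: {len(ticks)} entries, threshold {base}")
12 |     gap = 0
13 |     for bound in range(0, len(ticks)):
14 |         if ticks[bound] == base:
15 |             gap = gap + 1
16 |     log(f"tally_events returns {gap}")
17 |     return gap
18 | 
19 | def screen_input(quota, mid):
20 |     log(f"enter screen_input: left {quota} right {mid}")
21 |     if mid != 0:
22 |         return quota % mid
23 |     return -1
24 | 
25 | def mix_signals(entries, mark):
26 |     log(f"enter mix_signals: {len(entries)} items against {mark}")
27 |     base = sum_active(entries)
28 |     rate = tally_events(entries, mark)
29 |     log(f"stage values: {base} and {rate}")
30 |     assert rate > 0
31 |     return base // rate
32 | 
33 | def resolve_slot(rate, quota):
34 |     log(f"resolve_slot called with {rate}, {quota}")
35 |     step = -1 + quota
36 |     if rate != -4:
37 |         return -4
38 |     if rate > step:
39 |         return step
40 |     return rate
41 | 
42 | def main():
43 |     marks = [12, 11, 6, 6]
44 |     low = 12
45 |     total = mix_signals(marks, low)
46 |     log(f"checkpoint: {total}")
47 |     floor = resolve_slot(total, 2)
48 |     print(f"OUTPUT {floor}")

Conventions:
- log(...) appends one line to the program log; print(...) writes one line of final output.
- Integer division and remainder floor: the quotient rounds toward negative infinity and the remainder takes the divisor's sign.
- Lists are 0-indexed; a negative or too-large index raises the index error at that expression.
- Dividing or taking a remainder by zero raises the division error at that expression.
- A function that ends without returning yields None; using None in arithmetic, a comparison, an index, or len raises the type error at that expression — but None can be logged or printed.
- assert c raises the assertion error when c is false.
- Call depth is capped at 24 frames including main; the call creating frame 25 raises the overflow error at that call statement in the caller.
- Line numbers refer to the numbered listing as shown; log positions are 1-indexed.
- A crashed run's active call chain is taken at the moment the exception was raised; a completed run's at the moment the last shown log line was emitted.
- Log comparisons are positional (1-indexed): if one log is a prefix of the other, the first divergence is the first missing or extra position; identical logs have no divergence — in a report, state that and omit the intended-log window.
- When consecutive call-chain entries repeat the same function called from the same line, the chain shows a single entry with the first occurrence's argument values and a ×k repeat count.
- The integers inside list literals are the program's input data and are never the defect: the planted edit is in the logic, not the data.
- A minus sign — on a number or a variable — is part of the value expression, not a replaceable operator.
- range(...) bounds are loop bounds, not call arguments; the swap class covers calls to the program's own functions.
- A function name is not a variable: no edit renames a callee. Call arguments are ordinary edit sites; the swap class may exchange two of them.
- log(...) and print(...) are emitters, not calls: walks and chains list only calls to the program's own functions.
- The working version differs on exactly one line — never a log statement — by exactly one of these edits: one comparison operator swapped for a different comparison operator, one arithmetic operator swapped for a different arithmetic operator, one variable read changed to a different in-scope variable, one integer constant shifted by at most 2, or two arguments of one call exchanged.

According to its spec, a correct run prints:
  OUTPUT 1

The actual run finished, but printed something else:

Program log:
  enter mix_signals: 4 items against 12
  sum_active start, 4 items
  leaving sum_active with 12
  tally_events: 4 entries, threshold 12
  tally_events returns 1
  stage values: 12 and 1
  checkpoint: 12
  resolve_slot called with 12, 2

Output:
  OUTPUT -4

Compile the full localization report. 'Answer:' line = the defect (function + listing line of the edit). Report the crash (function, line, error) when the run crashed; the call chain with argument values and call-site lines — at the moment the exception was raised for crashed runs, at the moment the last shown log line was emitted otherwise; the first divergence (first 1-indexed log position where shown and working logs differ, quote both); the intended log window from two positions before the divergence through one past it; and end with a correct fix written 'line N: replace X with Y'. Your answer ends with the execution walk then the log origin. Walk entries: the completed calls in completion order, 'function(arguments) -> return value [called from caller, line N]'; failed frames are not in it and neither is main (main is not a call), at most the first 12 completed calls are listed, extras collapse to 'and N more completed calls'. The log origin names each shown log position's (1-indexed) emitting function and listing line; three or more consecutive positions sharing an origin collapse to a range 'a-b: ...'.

Answer: the defect is in resolve_slot at line 36.
The tell: Every logged value matches the working version; the printed result is what differs.
Call chain: main -> resolve_slot(12, 2) (called at line 47).
First divergence: none — the logs agree in full.
Execution walk:
  sum_active([12, 11, 6, 6]) -> 12  [called from mix_signals, line 27]
  tally_events([12, 11, 6, 6], 12) -> 1  [called from mix_signals, line 28]
  mix_signals([12, 11, 6, 6], 12) -> 12  [called from main, line 45]
  resolve_slot(12, 2) -> -4  [called from main, line 47]
Log origins:
  1: from mix_signals, line 26
  2: from sum_active, line 2
  3: from sum_active, line 7
  4: from tally_events, line 11
  5: from tally_events, line 16
  6: from mix_signals, line 29
  7: from main, line 46
  8: from resolve_slot, line 34
A correct fix: line 36: replace `!=` with `<`.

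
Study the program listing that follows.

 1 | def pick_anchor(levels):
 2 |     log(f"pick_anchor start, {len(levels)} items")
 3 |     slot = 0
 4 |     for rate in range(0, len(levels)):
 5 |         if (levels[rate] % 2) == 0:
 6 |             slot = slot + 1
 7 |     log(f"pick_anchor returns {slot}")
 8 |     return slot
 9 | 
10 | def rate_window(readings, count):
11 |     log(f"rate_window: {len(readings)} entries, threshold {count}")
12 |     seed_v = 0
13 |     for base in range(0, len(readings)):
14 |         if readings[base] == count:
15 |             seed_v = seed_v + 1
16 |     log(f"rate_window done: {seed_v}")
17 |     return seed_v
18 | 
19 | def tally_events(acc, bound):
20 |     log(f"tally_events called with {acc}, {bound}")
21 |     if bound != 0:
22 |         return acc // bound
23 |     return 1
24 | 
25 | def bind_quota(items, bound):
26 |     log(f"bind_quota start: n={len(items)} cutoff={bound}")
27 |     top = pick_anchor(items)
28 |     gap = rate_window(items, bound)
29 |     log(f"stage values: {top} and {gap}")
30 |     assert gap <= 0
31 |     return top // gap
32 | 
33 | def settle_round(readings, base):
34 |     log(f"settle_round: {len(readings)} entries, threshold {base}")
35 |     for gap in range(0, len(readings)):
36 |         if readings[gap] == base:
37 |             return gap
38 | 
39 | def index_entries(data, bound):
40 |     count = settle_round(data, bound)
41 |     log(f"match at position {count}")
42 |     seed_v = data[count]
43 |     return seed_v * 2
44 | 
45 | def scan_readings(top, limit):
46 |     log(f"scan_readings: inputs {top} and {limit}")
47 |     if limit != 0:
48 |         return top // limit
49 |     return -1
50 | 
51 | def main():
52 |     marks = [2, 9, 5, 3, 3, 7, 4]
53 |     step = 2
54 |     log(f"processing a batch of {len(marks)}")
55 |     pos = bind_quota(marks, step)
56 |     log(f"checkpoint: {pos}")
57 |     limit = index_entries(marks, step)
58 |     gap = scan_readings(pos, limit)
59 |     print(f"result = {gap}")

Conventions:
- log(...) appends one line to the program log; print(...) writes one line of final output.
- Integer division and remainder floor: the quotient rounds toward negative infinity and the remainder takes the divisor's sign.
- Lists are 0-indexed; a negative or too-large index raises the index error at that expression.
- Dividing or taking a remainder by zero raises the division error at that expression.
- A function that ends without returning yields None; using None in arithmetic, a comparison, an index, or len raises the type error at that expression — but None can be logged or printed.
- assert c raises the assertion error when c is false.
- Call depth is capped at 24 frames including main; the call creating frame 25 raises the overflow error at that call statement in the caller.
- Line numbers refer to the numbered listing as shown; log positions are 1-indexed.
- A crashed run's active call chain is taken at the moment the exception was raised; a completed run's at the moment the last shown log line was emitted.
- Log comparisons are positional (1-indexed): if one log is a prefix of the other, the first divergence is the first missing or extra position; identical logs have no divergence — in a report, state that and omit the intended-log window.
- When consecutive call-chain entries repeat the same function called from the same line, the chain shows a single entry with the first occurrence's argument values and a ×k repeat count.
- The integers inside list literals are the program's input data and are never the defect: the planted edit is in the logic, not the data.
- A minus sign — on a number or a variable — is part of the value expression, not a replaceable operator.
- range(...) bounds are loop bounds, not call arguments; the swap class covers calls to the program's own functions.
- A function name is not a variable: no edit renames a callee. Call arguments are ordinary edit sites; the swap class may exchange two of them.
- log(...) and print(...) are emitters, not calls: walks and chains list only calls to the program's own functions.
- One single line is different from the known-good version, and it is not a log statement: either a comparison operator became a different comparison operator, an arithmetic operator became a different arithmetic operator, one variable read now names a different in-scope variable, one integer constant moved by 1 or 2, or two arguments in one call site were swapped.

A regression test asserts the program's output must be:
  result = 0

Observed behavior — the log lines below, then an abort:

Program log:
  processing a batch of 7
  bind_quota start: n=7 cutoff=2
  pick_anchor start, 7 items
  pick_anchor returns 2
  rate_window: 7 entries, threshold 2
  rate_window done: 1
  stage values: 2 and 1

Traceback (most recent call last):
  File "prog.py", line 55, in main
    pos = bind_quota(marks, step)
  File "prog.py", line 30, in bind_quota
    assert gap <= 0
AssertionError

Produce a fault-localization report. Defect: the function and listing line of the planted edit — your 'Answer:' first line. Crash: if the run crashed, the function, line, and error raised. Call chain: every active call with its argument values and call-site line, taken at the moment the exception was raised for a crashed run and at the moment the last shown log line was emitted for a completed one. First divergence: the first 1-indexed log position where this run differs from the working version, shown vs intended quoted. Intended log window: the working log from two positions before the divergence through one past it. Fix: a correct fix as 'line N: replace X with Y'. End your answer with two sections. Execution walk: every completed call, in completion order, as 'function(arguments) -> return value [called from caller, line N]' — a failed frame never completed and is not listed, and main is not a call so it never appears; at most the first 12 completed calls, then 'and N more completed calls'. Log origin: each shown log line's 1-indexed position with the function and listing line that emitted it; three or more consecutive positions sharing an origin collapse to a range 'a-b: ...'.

Answer: the defect is in bind_quota at line 30.
The tell: The log ends early — 7 lines, where the working version next logs 'checkpoint: 2'.
Crash: bind_quota, line 30, AssertionError.
Call chain: main -> bind_quota([2, 9, 5, 3, 3, 7, 4], 2) (called at line 55).
First divergence: position 8 — the faulty run's log ends after 7 lines; the working version continues with 'checkpoint: 2'.
Intended log window:
  6: rate_window done: 1
  7: stage values: 2 and 1
  8: checkpoint: 2
  9: settle_round: 7 entries, threshold 2
Execution walk:
  pick_anchor([2, 9, 5, 3, 3, 7, 4]) -> 2  [called from bind_quota, line 27]
  rate_window([2, 9, 5, 3, 3, 7, 4], 2) -> 1  [called from bind_quota, line 28]
Origin of each log line:
  1: from main, line 54
  2: from bind_quota, line 26
  3: from pick_anchor, line 2
  4: from pick_anchor, line 7
  5: from rate_window, line 11
  6: from rate_window, line 16
  7: from bind_quota, line 29
A correct fix: line 30: replace `<=` with `>`.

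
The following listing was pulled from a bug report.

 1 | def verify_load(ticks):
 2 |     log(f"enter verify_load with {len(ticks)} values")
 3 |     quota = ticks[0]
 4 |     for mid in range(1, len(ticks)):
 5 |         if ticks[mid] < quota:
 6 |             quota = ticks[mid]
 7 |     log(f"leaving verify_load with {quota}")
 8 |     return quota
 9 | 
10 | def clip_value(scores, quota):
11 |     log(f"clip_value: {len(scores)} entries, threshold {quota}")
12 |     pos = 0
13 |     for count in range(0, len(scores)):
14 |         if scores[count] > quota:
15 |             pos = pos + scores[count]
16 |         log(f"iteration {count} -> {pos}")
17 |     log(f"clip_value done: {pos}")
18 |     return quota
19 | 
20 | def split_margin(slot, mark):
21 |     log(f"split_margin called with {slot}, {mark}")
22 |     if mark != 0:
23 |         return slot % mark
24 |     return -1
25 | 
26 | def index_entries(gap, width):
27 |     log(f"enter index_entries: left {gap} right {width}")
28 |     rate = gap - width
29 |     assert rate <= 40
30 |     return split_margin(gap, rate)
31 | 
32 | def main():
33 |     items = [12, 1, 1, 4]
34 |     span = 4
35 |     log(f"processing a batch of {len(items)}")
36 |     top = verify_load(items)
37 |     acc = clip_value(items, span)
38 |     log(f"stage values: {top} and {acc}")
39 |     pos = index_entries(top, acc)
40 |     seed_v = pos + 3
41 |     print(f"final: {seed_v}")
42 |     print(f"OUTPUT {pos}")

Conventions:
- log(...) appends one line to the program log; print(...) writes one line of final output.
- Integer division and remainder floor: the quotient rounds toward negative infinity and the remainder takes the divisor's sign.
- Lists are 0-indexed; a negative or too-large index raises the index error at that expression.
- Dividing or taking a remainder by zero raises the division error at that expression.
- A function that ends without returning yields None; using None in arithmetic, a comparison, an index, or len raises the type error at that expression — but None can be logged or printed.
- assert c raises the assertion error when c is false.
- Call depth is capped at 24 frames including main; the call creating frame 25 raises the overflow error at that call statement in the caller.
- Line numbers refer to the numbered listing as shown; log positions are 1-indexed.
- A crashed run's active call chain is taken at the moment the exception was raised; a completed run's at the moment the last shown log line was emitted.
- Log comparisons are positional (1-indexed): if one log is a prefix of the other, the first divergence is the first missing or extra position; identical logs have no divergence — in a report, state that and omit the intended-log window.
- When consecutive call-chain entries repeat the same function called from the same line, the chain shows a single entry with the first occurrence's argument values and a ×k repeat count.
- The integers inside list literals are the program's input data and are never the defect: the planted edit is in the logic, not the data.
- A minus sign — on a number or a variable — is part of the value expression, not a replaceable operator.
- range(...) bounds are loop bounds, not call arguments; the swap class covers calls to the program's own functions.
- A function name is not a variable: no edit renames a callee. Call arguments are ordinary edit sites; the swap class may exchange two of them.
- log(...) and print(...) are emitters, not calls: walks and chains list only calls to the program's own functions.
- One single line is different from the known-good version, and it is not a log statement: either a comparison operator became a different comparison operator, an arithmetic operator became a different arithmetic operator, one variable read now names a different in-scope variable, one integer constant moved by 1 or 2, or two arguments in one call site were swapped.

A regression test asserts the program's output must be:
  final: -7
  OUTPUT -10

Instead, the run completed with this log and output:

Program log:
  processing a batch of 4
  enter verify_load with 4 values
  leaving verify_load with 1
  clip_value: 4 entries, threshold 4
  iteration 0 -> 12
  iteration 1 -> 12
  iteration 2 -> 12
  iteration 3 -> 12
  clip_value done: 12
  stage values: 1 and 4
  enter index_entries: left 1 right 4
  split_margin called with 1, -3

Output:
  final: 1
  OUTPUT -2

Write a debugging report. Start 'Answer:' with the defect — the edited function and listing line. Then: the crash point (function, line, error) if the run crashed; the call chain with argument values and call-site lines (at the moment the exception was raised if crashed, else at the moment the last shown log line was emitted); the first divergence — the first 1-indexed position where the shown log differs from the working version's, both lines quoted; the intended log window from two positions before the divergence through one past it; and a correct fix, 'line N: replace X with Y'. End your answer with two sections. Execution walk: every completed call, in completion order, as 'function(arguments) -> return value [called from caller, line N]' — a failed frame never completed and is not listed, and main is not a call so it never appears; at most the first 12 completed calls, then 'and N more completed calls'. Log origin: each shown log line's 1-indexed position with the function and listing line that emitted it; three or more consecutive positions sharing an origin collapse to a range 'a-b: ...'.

Answer: the defect is in clip_value at line 18.
The tell: The earliest visible damage is log position 10 — 'stage values: 1 and 4' rather than the intended 'stage values: 1 and 12'.
Call chain: main -> index_entries(1, 4) (called at line 39) -> split_margin(1, -3) (called at line 30).
First divergence: at position 10 the run shows 'stage values: 1 and 4' where the working version logs 'stage values: 1 and 12'.
Intended log window:
  8: iteration 3 -> 12
  9: clip_value done: 12
  10: stage values: 1 and 12
  11: enter index_entries: left 1 right 12
Execution walk:
  verify_load([12, 1, 1, 4]) -> 1  [called from main, line 36]
  clip_value([12, 1, 1, 4], 4) -> 4  [called from main, line 37]
  split_margin(1, -3) -> -2  [called from index_entries, line 30]
  index_entries(1, 4) -> -2  [called from main, line 39]
Log line origins:
  1: logged in main at line 35
  2: logged in verify_load at line 2
  3: logged in verify_load at line 7
  4: logged in clip_value at line 11
  5-8: logged in clip_value at line 16
  9: logged in clip_value at line 17
  10: logged in main at line 38
  11: logged in index_entries at line 27
  12: logged in split_margin at line 21
A correct fix: line 18: replace `quota` with `pos`.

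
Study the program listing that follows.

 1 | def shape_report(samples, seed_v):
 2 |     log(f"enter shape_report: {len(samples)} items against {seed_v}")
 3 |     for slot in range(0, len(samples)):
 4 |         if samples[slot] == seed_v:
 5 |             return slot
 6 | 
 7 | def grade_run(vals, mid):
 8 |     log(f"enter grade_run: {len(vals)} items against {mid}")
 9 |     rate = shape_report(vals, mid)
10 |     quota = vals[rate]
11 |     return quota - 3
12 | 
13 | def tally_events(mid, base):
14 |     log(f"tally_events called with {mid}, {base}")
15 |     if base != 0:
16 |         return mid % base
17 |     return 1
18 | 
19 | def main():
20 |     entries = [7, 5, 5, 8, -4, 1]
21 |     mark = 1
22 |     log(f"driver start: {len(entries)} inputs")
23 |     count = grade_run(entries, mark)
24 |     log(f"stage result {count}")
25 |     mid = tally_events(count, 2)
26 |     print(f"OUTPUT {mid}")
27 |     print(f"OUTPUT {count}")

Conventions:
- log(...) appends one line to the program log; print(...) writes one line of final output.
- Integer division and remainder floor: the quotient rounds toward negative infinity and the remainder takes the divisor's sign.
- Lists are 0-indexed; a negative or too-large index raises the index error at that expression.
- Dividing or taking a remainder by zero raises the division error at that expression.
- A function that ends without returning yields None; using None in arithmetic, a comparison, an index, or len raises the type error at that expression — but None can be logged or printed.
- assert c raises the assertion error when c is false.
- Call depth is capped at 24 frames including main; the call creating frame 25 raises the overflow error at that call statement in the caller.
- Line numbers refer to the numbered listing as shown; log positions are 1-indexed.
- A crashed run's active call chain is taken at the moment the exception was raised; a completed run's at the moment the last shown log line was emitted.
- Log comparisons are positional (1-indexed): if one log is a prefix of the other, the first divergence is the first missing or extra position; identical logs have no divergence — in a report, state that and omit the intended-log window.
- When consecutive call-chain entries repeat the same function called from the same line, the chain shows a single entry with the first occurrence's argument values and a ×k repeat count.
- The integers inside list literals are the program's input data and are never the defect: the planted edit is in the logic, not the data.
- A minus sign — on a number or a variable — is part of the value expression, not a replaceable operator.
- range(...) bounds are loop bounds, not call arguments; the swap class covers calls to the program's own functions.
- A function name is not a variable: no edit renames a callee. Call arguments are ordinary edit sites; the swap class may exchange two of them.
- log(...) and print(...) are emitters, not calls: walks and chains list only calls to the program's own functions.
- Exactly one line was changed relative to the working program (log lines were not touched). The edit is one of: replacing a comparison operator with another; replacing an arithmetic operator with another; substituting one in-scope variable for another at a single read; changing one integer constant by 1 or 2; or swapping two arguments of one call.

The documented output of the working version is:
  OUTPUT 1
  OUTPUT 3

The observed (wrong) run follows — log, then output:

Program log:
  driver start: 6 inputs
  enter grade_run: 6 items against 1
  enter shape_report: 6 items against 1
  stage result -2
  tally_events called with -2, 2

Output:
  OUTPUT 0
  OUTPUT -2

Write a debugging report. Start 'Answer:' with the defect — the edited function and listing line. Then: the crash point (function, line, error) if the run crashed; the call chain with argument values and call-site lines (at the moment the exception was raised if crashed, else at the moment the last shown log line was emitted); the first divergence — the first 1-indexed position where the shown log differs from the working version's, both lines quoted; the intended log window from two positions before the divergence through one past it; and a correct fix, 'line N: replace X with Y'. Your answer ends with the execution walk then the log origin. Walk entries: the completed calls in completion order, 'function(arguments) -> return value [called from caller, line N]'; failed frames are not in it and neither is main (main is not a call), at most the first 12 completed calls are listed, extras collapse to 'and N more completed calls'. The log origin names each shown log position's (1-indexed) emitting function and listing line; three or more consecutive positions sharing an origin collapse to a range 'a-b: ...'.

Answer: the defect is in grade_run at line 11.
The tell: The earliest visible damage is log position 4 — 'stage result -2' rather than the intended 'stage result 3'.
Call chain: main -> tally_events(-2, 2) (called at line 25).
First divergence: at position 4 the run shows 'stage result -2' where the working version logs 'stage result 3'.
Intended log window:
  2: enter grade_run: 6 items against 1
  3: enter shape_report: 6 items against 1
  4: stage result 3
  5: tally_events called with 3, 2
Execution walk:
  shape_report([7, 5, 5, 8, -4, 1], 1) -> 5  [called from grade_run, line 9]
  grade_run([7, 5, 5, 8, -4, 1], 1) -> -2  [called from main, line 23]
  tally_events(-2, 2) -> 0  [called from main, line 25]
Origin of each log line:
  1: emitted by main (line 22)
  2: emitted by grade_run (line 8)
  3: emitted by shape_report (line 2)
  4: emitted by main (line 24)
  5: emitted by tally_events (line 14)
A correct fix: line 11: replace `-` with `*`.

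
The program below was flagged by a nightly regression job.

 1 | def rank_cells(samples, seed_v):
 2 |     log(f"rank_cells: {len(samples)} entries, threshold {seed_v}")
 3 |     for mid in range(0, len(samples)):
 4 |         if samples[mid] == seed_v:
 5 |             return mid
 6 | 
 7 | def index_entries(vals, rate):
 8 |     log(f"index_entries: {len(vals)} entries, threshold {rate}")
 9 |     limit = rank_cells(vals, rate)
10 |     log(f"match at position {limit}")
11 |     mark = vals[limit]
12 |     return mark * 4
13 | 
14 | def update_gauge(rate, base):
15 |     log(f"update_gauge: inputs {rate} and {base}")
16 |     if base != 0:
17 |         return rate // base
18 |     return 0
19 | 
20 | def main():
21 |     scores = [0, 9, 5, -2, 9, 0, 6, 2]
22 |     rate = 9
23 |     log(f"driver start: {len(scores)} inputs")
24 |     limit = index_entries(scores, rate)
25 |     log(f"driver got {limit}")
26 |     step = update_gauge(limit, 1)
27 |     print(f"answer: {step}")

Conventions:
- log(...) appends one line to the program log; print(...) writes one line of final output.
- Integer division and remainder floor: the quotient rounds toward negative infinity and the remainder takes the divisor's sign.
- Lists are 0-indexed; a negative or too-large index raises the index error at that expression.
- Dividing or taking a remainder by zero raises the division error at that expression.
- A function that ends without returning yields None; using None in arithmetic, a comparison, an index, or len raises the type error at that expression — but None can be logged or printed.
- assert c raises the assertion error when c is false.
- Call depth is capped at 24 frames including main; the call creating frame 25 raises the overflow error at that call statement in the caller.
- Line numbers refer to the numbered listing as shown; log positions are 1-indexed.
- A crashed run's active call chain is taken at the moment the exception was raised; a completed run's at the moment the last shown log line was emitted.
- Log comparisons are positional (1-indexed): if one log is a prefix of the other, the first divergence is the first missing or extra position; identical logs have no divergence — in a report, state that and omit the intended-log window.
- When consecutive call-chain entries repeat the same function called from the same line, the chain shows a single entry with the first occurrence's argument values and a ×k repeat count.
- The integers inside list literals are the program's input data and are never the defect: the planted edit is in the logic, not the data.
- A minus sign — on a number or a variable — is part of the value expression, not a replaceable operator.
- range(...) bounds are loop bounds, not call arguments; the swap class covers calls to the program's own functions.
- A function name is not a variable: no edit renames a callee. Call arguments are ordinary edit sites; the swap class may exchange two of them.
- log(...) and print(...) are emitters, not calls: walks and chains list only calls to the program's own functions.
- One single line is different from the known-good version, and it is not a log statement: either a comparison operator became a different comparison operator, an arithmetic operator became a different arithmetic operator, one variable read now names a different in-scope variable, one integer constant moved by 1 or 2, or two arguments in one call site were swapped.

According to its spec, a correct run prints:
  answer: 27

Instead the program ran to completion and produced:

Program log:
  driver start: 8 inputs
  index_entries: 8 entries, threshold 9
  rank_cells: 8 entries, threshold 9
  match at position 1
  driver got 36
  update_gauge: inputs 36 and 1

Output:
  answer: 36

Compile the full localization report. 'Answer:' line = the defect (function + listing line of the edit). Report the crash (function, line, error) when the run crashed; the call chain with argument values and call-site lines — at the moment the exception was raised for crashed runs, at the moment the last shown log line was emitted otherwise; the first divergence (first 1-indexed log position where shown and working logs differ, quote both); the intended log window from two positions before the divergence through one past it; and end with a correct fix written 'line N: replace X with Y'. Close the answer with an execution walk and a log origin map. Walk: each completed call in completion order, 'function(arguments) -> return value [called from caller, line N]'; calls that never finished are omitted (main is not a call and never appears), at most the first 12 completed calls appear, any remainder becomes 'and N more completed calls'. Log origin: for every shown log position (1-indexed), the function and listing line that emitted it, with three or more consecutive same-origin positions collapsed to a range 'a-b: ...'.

Answer: the defect is in index_entries at line 12.
The tell: Position 5 is the first bad log line: 'driver got 36' should read 'driver got 27'.
Call chain: main -> update_gauge(36, 1) (called at line 26).
First divergence: at position 5 the run shows 'driver got 36' where the working version logs 'driver got 27'.
Intended log window:
  3: rank_cells: 8 entries, threshold 9
  4: match at position 1
  5: driver got 27
  6: update_gauge: inputs 27 and 1
Execution walk:
  rank_cells([0, 9, 5, -2, 9, 0, 6, 2], 9) -> 1  [called from index_entries, line 9]
  index_entries([0, 9, 5, -2, 9, 0, 6, 2], 9) -> 36  [called from main, line 24]
  update_gauge(36, 1) -> 36  [called from main, line 26]
Log line origins:
  1 — main, line 23
  2 — index_entries, line 8
  3 — rank_cells, line 2
  4 — index_entries, line 10
  5 — main, line 25
  6 — update_gauge, line 15
A correct fix: line 12: replace `4` with `3`.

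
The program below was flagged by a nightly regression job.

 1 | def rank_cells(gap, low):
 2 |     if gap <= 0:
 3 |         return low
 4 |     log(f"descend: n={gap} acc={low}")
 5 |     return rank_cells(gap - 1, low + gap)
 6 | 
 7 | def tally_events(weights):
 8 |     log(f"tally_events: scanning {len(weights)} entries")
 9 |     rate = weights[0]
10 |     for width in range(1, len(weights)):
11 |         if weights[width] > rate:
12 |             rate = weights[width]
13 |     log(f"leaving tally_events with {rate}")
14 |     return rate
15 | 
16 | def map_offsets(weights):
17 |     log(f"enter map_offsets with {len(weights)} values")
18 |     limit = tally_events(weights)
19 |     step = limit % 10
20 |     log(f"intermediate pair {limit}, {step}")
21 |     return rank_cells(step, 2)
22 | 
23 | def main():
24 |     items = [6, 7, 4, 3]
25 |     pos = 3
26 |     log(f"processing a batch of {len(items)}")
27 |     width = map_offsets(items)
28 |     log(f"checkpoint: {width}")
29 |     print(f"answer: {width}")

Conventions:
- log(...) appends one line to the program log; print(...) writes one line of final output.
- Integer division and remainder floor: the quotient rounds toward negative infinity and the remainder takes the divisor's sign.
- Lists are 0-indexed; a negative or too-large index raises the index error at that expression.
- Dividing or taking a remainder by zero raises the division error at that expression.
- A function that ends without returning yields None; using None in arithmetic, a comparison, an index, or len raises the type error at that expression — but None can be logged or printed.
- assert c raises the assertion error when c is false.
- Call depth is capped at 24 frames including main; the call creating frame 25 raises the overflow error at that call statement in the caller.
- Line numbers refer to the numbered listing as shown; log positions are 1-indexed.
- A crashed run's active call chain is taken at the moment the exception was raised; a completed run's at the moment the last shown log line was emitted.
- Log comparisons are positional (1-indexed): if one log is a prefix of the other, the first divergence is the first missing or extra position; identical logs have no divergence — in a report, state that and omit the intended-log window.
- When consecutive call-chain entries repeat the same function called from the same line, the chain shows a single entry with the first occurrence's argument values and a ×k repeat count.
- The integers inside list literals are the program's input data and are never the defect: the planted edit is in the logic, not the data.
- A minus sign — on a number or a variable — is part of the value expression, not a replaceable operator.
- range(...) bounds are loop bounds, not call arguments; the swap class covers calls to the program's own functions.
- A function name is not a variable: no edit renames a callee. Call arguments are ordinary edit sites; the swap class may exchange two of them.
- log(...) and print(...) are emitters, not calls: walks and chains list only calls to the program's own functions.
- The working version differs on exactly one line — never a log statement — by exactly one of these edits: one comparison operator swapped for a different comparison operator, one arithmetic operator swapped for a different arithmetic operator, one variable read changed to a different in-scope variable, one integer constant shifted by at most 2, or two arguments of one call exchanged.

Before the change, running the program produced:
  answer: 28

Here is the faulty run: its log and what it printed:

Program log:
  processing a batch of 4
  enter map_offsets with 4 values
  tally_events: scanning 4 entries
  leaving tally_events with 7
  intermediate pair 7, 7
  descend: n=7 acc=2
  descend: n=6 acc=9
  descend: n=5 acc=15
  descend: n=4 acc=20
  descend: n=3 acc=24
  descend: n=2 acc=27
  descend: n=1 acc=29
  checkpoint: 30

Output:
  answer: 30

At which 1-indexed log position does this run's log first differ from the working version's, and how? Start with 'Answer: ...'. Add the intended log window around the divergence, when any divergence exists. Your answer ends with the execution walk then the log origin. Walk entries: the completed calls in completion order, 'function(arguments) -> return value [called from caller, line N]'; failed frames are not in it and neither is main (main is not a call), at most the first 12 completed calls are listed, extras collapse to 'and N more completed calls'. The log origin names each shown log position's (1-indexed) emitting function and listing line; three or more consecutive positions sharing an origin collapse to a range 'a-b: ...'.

Answer: at position 6 the run shows 'descend: n=7 acc=2' where the working version logs 'descend: n=7 acc=0'.
Intended log window:
  4: leaving tally_events with 7
  5: intermediate pair 7, 7
  6: descend: n=7 acc=0
  7: descend: n=6 acc=7
Execution walk:
  tally_events([6, 7, 4, 3]) -> 7  [called from map_offsets, line 18]
  rank_cells(0, 30) -> 30  [called from rank_cells, line 5]
  rank_cells(1, 29) -> 30  [called from rank_cells, line 5]
  rank_cells(2, 27) -> 30  [called from rank_cells, line 5]
  rank_cells(3, 24) -> 30  [called from rank_cells, line 5]
  rank_cells(4, 20) -> 30  [called from rank_cells, line 5]
  rank_cells(5, 15) -> 30  [called from rank_cells, line 5]
  rank_cells(6, 9) -> 30  [called from rank_cells, line 5]
  rank_cells(7, 2) -> 30  [called from map_offsets, line 21]
  map_offsets([6, 7, 4, 3]) -> 30  [called from main, line 27]
Log origin:
  1 — main, line 26
  2 — map_offsets, line 17
  3 — tally_events, line 8
  4 — tally_events, line 13
  5 — map_offsets, line 20
  6-12 — rank_cells, line 4
  13 — main, line 28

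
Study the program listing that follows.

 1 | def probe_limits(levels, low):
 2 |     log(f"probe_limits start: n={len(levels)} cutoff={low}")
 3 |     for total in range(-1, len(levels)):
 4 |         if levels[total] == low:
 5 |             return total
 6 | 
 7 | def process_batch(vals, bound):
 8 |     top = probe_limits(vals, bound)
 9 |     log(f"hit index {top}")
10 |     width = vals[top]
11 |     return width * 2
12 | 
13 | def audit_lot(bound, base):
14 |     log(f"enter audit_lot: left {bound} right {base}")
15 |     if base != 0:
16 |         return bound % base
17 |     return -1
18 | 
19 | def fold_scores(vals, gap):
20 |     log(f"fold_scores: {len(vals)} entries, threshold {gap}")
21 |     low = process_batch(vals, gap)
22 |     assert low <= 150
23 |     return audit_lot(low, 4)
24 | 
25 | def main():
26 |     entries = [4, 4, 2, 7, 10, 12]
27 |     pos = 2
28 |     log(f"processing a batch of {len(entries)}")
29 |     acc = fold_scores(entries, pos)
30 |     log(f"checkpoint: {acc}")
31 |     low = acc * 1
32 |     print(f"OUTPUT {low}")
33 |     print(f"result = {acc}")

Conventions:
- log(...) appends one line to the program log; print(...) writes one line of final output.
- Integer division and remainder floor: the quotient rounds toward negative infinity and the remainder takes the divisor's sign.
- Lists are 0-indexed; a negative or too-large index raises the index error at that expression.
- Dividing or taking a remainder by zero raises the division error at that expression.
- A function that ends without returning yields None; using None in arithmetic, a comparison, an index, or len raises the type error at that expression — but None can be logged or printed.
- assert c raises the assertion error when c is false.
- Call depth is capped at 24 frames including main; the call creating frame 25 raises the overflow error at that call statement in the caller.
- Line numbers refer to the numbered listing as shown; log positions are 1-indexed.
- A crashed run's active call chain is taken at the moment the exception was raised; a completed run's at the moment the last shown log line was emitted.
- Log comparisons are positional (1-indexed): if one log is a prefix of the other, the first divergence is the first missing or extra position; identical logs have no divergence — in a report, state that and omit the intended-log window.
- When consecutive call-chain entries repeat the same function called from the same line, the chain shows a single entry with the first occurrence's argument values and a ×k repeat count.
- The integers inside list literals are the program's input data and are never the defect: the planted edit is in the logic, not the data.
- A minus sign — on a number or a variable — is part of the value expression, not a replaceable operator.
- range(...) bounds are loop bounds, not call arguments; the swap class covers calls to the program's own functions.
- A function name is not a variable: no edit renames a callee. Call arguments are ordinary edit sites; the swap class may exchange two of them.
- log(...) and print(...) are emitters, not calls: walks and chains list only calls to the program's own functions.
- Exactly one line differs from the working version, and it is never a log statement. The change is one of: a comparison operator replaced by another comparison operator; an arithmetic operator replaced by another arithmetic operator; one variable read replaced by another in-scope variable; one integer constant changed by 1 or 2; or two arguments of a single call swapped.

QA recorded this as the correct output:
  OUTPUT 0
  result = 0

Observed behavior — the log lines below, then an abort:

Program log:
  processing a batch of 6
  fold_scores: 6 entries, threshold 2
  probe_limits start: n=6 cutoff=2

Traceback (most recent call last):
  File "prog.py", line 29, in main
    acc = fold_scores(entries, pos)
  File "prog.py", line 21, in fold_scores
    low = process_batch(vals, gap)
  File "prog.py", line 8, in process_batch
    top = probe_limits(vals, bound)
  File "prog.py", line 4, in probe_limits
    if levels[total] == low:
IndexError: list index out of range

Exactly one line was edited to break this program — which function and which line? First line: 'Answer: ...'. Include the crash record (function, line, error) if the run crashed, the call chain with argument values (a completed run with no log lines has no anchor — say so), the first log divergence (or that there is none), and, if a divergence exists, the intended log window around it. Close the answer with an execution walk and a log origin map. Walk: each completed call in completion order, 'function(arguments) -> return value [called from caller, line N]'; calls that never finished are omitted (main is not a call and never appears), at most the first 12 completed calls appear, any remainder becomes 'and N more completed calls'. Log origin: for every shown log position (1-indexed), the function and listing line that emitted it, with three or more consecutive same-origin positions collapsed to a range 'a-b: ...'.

Answer: the defect is in probe_limits at line 3.
Core observation: After 3 matching log lines the faulty run goes silent, while the working version continues with 'hit index 2'.
Crash: probe_limits, line 4, IndexError.
Call chain: main -> fold_scores([4, 4, 2, 7, 10, 12], 2) (called at line 29) -> process_batch([4, 4, 2, 7, 10, 12], 2) (called at line 21) -> probe_limits([4, 4, 2, 7, 10, 12], 2) (called at line 8).
First divergence: position 4 (shown log ended at 3 lines; the working version continues: 'hit index 2').
Intended log window:
  2: fold_scores: 6 entries, threshold 2
  3: probe_limits start: n=6 cutoff=2
  4: hit index 2
  5: enter audit_lot: left 4 right 4
Execution walk:
  (no call completed)
Log line origins:
  1 — main, line 28
  2 — fold_scores, line 20
  3 — probe_limits, line 2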